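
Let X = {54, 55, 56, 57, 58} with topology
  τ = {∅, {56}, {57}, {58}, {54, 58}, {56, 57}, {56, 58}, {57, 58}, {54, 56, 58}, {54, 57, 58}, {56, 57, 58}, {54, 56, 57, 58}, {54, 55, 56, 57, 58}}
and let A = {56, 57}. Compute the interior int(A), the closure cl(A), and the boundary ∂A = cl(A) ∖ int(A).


int(A) = {56, 57}, cl(A) = {55, 56, 57}, ∂A = {55}.

Closed sets in (X, τ) are complements of opens:
  closed(X, τ) = {∅, {55}, {54, 55}, {55, 56}, {55, 57}, {54, 55, 56}, {54, 55, 57}, {54, 55, 58}, {55, 56, 57}, {54, 55, 56, 57}, {54, 55, 56, 58}, {54, 55, 57, 58}, {54, 55, 56, 57, 58}}.
int(A) = ⋃ {U ∈ τ : U ⊆ A}. Opens contained in A: ∅, {56}, {57}, {56, 57}.
Taking the union of these: int(A) = {56, 57}.
cl(A) = ⋂ {C closed : A ⊆ C}. Closed sets containing A: {55, 56, 57}, {54, 55, 56, 57}, {54, 55, 56, 57, 58}.
Intersecting these: cl(A) = {55, 56, 57}.
∂A = cl(A) ∖ int(A) = {55, 56, 57} ∖ {56, 57} = {55}.


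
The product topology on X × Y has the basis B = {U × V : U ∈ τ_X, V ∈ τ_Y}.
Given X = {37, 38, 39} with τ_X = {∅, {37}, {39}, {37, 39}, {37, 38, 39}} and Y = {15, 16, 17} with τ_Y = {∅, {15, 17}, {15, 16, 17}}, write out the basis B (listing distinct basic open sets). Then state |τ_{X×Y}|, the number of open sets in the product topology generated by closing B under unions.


Basis B = {∅ × ∅, {37} × {15, 17}, {39} × {15, 17}, {37} × {15, 16, 17}, {39} × {15, 16, 17}, {37, 39} × {15, 17}, {37, 39} × {15, 16, 17}, {37, 38, 39} × {15, 17}, {37, 38, 39} × {15, 16, 17}}; |τ_{X×Y}| = 14.

Enumerate products U × V with U ∈ τ_X, V ∈ τ_Y (deduplicated):
  ∅ × ∅ = {} (∅)
  {37} × {15, 17} = {(37,15), (37,17)}
  {39} × {15, 17} = {(39,15), (39,17)}
  {37} × {15, 16, 17} = {(37,15), (37,16), (37,17)}
  {39} × {15, 16, 17} = {(39,15), (39,16), (39,17)}
  {37, 39} × {15, 17} = {(37,15), (37,17), (39,15), (39,17)}
  {37, 39} × {15, 16, 17} = {(37,15), (37,16), (37,17), (39,15), (39,16), (39,17)}
  {37, 38, 39} × {15, 17} = {(37,15), (37,17), (38,15), (38,17), (39,15), (39,17)}
  {37, 38, 39} × {15, 16, 17} = {(37,15), (37,16), (37,17), (38,15), (38,16), (38,17), (39,15), (39,16), (39,17)}
These 9 distinct sets form the basis B.
Close under arbitrary unions to get τ_{X×Y}; counting gives |τ_{X×Y}| = 14.


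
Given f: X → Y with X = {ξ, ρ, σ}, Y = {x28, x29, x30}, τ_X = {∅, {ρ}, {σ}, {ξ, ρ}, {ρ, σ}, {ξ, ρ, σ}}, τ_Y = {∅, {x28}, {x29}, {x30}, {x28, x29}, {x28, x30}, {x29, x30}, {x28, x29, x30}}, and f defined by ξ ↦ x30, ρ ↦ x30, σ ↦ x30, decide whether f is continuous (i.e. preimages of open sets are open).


f IS continuous.

Compute f^{-1}(U) for each U ∈ τ_Y:
  U = ∅: f^{-1}(U) = ∅ ∈ τ_X ✓.
  U = {x28}: f^{-1}(U) = ∅ ∈ τ_X ✓.
  U = {x29}: f^{-1}(U) = ∅ ∈ τ_X ✓.
  U = {x30}: f^{-1}(U) = {ξ, ρ, σ} ∈ τ_X ✓.
  U = {x28, x29}: f^{-1}(U) = ∅ ∈ τ_X ✓.
  U = {x28, x30}: f^{-1}(U) = {ξ, ρ, σ} ∈ τ_X ✓.
  U = {x29, x30}: f^{-1}(U) = {ξ, ρ, σ} ∈ τ_X ✓.
  U = {x28, x29, x30}: f^{-1}(U) = {ξ, ρ, σ} ∈ τ_X ✓.
Every preimage lies in τ_X, so f IS continuous.


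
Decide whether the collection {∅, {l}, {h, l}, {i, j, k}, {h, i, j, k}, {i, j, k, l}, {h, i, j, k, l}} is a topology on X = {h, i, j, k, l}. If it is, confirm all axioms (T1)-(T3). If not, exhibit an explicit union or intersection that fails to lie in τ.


τ is NOT a topology on X.

Axiom (T1): ∅ ∈ τ? Yes; X ∈ τ? Yes.
Axiom (T2/T3): check pairwise unions and intersections of members of τ.
Counterexample for (T3): {h, l} ∩ {h, i, j, k} = {h} ∉ τ. Therefore τ is NOT a topology.


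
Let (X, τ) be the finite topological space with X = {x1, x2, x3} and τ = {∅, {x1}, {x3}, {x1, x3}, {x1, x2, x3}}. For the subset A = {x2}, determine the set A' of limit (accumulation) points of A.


A' = ∅

For each x ∈ X, list the open sets U ∈ τ with x ∈ U, then check whether U ∩ (A ∖ {x}) ≠ ∅ for every such U.
  x = x1: open {x1} ∋ x has {x1} ∩ (A ∖ {x1}) = ∅, so x is NOT a limit point.
  x = x2: open {x1, x2, x3} ∋ x has {x1, x2, x3} ∩ (A ∖ {x2}) = ∅, so x is NOT a limit point.
  x = x3: open {x3} ∋ x has {x3} ∩ (A ∖ {x3}) = ∅, so x is NOT a limit point.
Collecting: A' = ∅.


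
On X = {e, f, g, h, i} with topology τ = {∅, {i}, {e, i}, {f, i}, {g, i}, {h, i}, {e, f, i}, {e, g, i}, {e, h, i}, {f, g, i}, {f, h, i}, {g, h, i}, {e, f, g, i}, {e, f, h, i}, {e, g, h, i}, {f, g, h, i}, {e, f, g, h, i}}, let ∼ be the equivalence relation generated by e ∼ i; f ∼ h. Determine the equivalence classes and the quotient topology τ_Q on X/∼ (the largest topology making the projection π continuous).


X/∼ = {[e=i], [f=h], [g]}; |τ_Q| = 5.

Equivalence classes: [e=i], [f=h], [g].
Quotient map π: X → X/∼ sends e ↦ [e=i], f ↦ [f=h], g ↦ [g], h ↦ [f=h], i ↦ [e=i].
For each subset V ⊆ X/∼, compute π^{-1}(V) ⊆ X and check whether π^{-1}(V) ∈ τ. V is open in τ_Q iff π^{-1}(V) ∈ τ.
  V = {}: π^{-1}(V) = ∅ ∈ τ ✓.
  V = {[e=i]}: π^{-1}(V) = {e, i} ∈ τ ✓.
  V = {[f=h]}: π^{-1}(V) = {f, h} ∉ τ ✗.
  V = {[e=i], [f=h]}: π^{-1}(V) = {e, f, h, i} ∈ τ ✓.
  V = {[g]}: π^{-1}(V) = {g} ∉ τ ✗.
  V = {[e=i], [g]}: π^{-1}(V) = {e, g, i} ∈ τ ✓.
  V = {[f=h], [g]}: π^{-1}(V) = {f, g, h} ∉ τ ✗.
  V = {[e=i], [f=h], [g]}: π^{-1}(V) = {e, f, g, h, i} ∈ τ ✓.
Open sets in the quotient: τ_Q = {{}, {[e=i]}, {[e=i], [f=h]}, {[e=i], [g]}, {[e=i], [f=h], [g]}} (5 elements).


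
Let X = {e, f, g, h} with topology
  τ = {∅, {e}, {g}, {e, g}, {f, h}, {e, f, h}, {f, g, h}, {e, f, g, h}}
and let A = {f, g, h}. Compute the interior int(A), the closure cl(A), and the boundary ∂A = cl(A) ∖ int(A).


int(A) = {f, g, h}, cl(A) = {f, g, h}, ∂A = ∅.

Closed sets in (X, τ) are complements of opens:
  closed(X, τ) = {∅, {e}, {g}, {e, g}, {f, h}, {e, f, h}, {f, g, h}, {e, f, g, h}}.
int(A) = ⋃ {U ∈ τ : U ⊆ A}. Opens contained in A: ∅, {g}, {f, h}, {f, g, h}.
Taking the union of these: int(A) = {f, g, h}.
cl(A) = ⋂ {C closed : A ⊆ C}. Closed sets containing A: {f, g, h}, {e, f, g, h}.
Intersecting these: cl(A) = {f, g, h}.
∂A = cl(A) ∖ int(A) = {f, g, h} ∖ {f, g, h} = ∅.


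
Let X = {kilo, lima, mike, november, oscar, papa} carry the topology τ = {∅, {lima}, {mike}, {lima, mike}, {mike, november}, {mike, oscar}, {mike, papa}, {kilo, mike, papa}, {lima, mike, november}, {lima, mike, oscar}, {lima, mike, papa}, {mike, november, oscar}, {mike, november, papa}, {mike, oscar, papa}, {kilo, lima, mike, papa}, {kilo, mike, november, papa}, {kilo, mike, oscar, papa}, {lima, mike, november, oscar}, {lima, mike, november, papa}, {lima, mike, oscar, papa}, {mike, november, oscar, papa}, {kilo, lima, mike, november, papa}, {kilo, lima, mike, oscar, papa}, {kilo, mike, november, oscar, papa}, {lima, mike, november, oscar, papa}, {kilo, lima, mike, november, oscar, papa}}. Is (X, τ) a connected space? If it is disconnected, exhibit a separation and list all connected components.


(X, τ) is disconnected; components = [{lima}, {kilo, mike, november, oscar, papa}].

Find clopen sets (U ∈ τ with X ∖ U ∈ τ):
  U = ∅, X ∖ U = {kilo, lima, mike, november, oscar, papa} — both open, so U is clopen.
  U = {lima}, X ∖ U = {kilo, mike, november, oscar, papa} — both open, so U is clopen.
  U = {kilo, mike, november, oscar, papa}, X ∖ U = {lima} — both open, so U is clopen.
  U = {kilo, lima, mike, november, oscar, papa}, X ∖ U = ∅ — both open, so U is clopen.
Nontrivial clopen(s) exist: e.g. {lima}. So (X, τ) is disconnected.
Compute connected components by grouping points that agree on all clopens:
  component: {lima}
  component: {kilo, mike, november, oscar, papa}


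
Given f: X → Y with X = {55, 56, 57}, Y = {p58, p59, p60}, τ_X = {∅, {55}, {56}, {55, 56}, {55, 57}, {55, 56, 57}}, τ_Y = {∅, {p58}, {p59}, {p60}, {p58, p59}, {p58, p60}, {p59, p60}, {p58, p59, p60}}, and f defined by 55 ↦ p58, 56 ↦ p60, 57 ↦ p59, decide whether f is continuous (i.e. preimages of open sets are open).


f is NOT continuous.

Compute f^{-1}(U) for each U ∈ τ_Y:
  U = ∅: f^{-1}(U) = ∅ ∈ τ_X ✓.
  U = {p58}: f^{-1}(U) = {55} ∈ τ_X ✓.
  U = {p59}: f^{-1}(U) = {57} ∉ τ_X ✗.
  U = {p60}: f^{-1}(U) = {56} ∈ τ_X ✓.
  U = {p58, p59}: f^{-1}(U) = {55, 57} ∈ τ_X ✓.
  U = {p58, p60}: f^{-1}(U) = {55, 56} ∈ τ_X ✓.
  U = {p59, p60}: f^{-1}(U) = {56, 57} ∉ τ_X ✗.
  U = {p58, p59, p60}: f^{-1}(U) = {55, 56, 57} ∈ τ_X ✓.
Found U = {p59} with f^{-1}(U) = {57} not in τ_X. Therefore f is NOT continuous.


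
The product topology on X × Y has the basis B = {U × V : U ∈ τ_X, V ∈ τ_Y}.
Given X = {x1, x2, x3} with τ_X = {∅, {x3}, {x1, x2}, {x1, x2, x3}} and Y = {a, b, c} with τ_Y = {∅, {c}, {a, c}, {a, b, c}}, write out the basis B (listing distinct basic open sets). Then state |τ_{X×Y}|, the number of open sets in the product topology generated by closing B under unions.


Basis B = {∅ × ∅, {x3} × {c}, {x1, x2} × {c}, {x3} × {a, c}, {x1, x2, x3} × {c}, {x3} × {a, b, c}, {x1, x2} × {a, c}, {x1, x2} × {a, b, c}, {x1, x2, x3} × {a, c}, {x1, x2, x3} × {a, b, c}}; |τ_{X×Y}| = 16.

Enumerate products U × V with U ∈ τ_X, V ∈ τ_Y (deduplicated):
  ∅ × ∅ = {} (∅)
  {x3} × {c} = {(x3,c)}
  {x1, x2} × {c} = {(x1,c), (x2,c)}
  {x3} × {a, c} = {(x3,a), (x3,c)}
  {x1, x2, x3} × {c} = {(x1,c), (x2,c), (x3,c)}
  {x3} × {a, b, c} = {(x3,a), (x3,b), (x3,c)}
  {x1, x2} × {a, c} = {(x1,a), (x1,c), (x2,a), (x2,c)}
  {x1, x2} × {a, b, c} = {(x1,a), (x1,b), (x1,c), (x2,a), (x2,b), (x2,c)}
  {x1, x2, x3} × {a, c} = {(x1,a), (x1,c), (x2,a), (x2,c), (x3,a), (x3,c)}
  {x1, x2, x3} × {a, b, c} = {(x1,a), (x1,b), (x1,c), (x2,a), (x2,b), (x2,c), (x3,a), (x3,b), (x3,c)}
These 10 distinct sets form the basis B.
Close under arbitrary unions to get τ_{X×Y}; counting gives |τ_{X×Y}| = 16.


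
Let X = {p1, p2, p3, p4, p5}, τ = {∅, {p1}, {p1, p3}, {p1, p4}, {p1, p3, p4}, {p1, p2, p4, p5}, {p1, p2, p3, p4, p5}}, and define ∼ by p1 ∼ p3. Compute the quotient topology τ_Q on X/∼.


X/∼ = {[p1=p3], [p2], [p4], [p5]}; |τ_Q| = 4.

Equivalence classes: [p1=p3], [p2], [p4], [p5].
Quotient map π: X → X/∼ sends p1 ↦ [p1=p3], p2 ↦ [p2], p3 ↦ [p1=p3], p4 ↦ [p4], p5 ↦ [p5].
For each subset V ⊆ X/∼, compute π^{-1}(V) ⊆ X and check whether π^{-1}(V) ∈ τ. V is open in τ_Q iff π^{-1}(V) ∈ τ.
  V = {}: π^{-1}(V) = ∅ ∈ τ ✓.
  V = {[p1=p3]}: π^{-1}(V) = {p1, p3} ∈ τ ✓.
  V = {[p2]}: π^{-1}(V) = {p2} ∉ τ ✗.
  V = {[p1=p3], [p2]}: π^{-1}(V) = {p1, p2, p3} ∉ τ ✗.
  V = {[p4]}: π^{-1}(V) = {p4} ∉ τ ✗.
  V = {[p1=p3], [p4]}: π^{-1}(V) = {p1, p3, p4} ∈ τ ✓.
  V = {[p2], [p4]}: π^{-1}(V) = {p2, p4} ∉ τ ✗.
  V = {[p1=p3], [p2], [p4]}: π^{-1}(V) = {p1, p2, p3, p4} ∉ τ ✗.
  V = {[p5]}: π^{-1}(V) = {p5} ∉ τ ✗.
  V = {[p1=p3], [p5]}: π^{-1}(V) = {p1, p3, p5} ∉ τ ✗.
  V = {[p2], [p5]}: π^{-1}(V) = {p2, p5} ∉ τ ✗.
  V = {[p1=p3], [p2], [p5]}: π^{-1}(V) = {p1, p2, p3, p5} ∉ τ ✗.
  V = {[p4], [p5]}: π^{-1}(V) = {p4, p5} ∉ τ ✗.
  V = {[p1=p3], [p4], [p5]}: π^{-1}(V) = {p1, p3, p4, p5} ∉ τ ✗.
  V = {[p2], [p4], [p5]}: π^{-1}(V) = {p2, p4, p5} ∉ τ ✗.
  V = {[p1=p3], [p2], [p4], [p5]}: π^{-1}(V) = {p1, p2, p3, p4, p5} ∈ τ ✓.
Open sets in the quotient: τ_Q = {{}, {[p1=p3]}, {[p1=p3], [p4]}, {[p1=p3], [p2], [p4], [p5]}} (4 elements).


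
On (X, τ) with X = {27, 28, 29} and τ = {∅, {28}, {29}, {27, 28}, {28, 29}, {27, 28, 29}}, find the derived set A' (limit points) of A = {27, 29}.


A' = ∅

For each x ∈ X, list the open sets U ∈ τ with x ∈ U, then check whether U ∩ (A ∖ {x}) ≠ ∅ for every such U.
  x = 27: open {27, 28} ∋ x has {27, 28} ∩ (A ∖ {27}) = ∅, so x is NOT a limit point.
  x = 28: open {28} ∋ x has {28} ∩ (A ∖ {28}) = ∅, so x is NOT a limit point.
  x = 29: open {29} ∋ x has {29} ∩ (A ∖ {29}) = ∅, so x is NOT a limit point.
Collecting: A' = ∅.


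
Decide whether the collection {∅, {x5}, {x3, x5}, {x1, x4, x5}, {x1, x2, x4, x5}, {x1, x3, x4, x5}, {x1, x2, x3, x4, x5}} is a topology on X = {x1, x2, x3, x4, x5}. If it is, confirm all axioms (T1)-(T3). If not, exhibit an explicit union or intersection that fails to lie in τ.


τ IS a topology on X.

Axiom (T1): ∅ ∈ τ? Yes; X ∈ τ? Yes.
Axiom (T2/T3): check pairwise unions and intersections of members of τ.
All pairwise intersections and unions checked — each lies in τ. Therefore τ satisfies (T1), (T2), (T3): it IS a topology on X.


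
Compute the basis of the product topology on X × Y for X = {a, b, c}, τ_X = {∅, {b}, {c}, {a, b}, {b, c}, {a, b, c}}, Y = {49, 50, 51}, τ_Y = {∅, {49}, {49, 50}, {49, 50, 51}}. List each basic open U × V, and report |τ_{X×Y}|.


Basis B = {∅ × ∅, {b} × {49}, {c} × {49}, {a, b} × {49}, {b} × {49, 50}, {b, c} × {49}, {c} × {49, 50}, {a, b, c} × {49}, {b} × {49, 50, 51}, {c} × {49, 50, 51}, {a, b} × {49, 50}, {b, c} × {49, 50}, {a, b} × {49, 50, 51}, {a, b, c} × {49, 50}, {b, c} × {49, 50, 51}, {a, b, c} × {49, 50, 51}}; |τ_{X×Y}| = 40.

Enumerate products U × V with U ∈ τ_X, V ∈ τ_Y (deduplicated):
  ∅ × ∅ = {} (∅)
  {b} × {49} = {(b,49)}
  {c} × {49} = {(c,49)}
  {a, b} × {49} = {(a,49), (b,49)}
  {b} × {49, 50} = {(b,49), (b,50)}
  {b, c} × {49} = {(b,49), (c,49)}
  {c} × {49, 50} = {(c,49), (c,50)}
  {a, b, c} × {49} = {(a,49), (b,49), (c,49)}
  {b} × {49, 50, 51} = {(b,49), (b,50), (b,51)}
  {c} × {49, 50, 51} = {(c,49), (c,50), (c,51)}
  {a, b} × {49, 50} = {(a,49), (a,50), (b,49), (b,50)}
  {b, c} × {49, 50} = {(b,49), (b,50), (c,49), (c,50)}
  {a, b} × {49, 50, 51} = {(a,49), (a,50), (a,51), (b,49), (b,50), (b,51)}
  {a, b, c} × {49, 50} = {(a,49), (a,50), (b,49), (b,50), (c,49), (c,50)}
  {b, c} × {49, 50, 51} = {(b,49), (b,50), (b,51), (c,49), (c,50), (c,51)}
  {a, b, c} × {49, 50, 51} = {(a,49), (a,50), (a,51), (b,49), (b,50), (b,51), (c,49), (c,50), (c,51)}
These 16 distinct sets form the basis B.
Close under arbitrary unions to get τ_{X×Y}; counting gives |τ_{X×Y}| = 40.


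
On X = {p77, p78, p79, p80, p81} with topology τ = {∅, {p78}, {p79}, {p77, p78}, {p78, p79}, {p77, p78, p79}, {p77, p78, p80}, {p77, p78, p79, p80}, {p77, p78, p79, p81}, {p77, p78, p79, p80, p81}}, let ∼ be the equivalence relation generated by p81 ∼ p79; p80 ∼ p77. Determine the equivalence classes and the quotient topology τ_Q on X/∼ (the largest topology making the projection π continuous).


X/∼ = {[p77=p80], [p78], [p79=p81]}; |τ_Q| = 4.

Equivalence classes: [p77=p80], [p78], [p79=p81].
Quotient map π: X → X/∼ sends p77 ↦ [p77=p80], p78 ↦ [p78], p79 ↦ [p79=p81], p80 ↦ [p77=p80], p81 ↦ [p79=p81].
For each subset V ⊆ X/∼, compute π^{-1}(V) ⊆ X and check whether π^{-1}(V) ∈ τ. V is open in τ_Q iff π^{-1}(V) ∈ τ.
  V = {}: π^{-1}(V) = ∅ ∈ τ ✓.
  V = {[p77=p80]}: π^{-1}(V) = {p77, p80} ∉ τ ✗.
  V = {[p78]}: π^{-1}(V) = {p78} ∈ τ ✓.
  V = {[p77=p80], [p78]}: π^{-1}(V) = {p77, p78, p80} ∈ τ ✓.
  V = {[p79=p81]}: π^{-1}(V) = {p79, p81} ∉ τ ✗.
  V = {[p77=p80], [p79=p81]}: π^{-1}(V) = {p77, p79, p80, p81} ∉ τ ✗.
  V = {[p78], [p79=p81]}: π^{-1}(V) = {p78, p79, p81} ∉ τ ✗.
  V = {[p77=p80], [p78], [p79=p81]}: π^{-1}(V) = {p77, p78, p79, p80, p81} ∈ τ ✓.
Open sets in the quotient: τ_Q = {{}, {[p78]}, {[p77=p80], [p78]}, {[p77=p80], [p78], [p79=p81]}} (4 elements).


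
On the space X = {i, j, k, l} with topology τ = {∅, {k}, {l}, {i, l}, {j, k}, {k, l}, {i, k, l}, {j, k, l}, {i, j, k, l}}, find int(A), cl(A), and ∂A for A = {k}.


int(A) = {k}, cl(A) = {j, k}, ∂A = {j}.

Closed sets in (X, τ) are complements of opens:
  closed(X, τ) = {∅, {i}, {j}, {i, j}, {i, l}, {j, k}, {i, j, k}, {i, j, l}, {i, j, k, l}}.
int(A) = ⋃ {U ∈ τ : U ⊆ A}. Opens contained in A: ∅, {k}.
Taking the union of these: int(A) = {k}.
cl(A) = ⋂ {C closed : A ⊆ C}. Closed sets containing A: {j, k}, {i, j, k}, {i, j, k, l}.
Intersecting these: cl(A) = {j, k}.
∂A = cl(A) ∖ int(A) = {j, k} ∖ {k} = {j}.


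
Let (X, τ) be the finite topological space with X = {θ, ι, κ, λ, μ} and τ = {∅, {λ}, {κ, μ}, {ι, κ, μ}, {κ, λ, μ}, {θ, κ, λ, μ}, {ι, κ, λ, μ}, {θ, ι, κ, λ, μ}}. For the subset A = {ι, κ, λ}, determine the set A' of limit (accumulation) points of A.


A' = {θ, ι, μ}

For each x ∈ X, list the open sets U ∈ τ with x ∈ U, then check whether U ∩ (A ∖ {x}) ≠ ∅ for every such U.
  x = θ: opens ∋ x are {θ, κ, λ, μ}, {θ, ι, κ, λ, μ}; each meets A ∖ {θ}, so x IS a limit point.
  x = ι: opens ∋ x are {ι, κ, μ}, {ι, κ, λ, μ}, {θ, ι, κ, λ, μ}; each meets A ∖ {ι}, so x IS a limit point.
  x = κ: open {κ, μ} ∋ x has {κ, μ} ∩ (A ∖ {κ}) = ∅, so x is NOT a limit point.
  x = λ: open {λ} ∋ x has {λ} ∩ (A ∖ {λ}) = ∅, so x is NOT a limit point.
  x = μ: opens ∋ x are {κ, μ}, {ι, κ, μ}, {κ, λ, μ}, {θ, κ, λ, μ}, {ι, κ, λ, μ}, {θ, ι, κ, λ, μ}; each meets A ∖ {μ}, so x IS a limit point.
Collecting: A' = {θ, ι, μ}.


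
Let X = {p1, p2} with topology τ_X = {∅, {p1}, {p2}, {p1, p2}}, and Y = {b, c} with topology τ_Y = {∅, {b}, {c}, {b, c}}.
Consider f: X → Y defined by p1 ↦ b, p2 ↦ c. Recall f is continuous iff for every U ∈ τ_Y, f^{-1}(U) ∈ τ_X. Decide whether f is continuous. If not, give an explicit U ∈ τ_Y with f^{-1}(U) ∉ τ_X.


f IS continuous.

Compute f^{-1}(U) for each U ∈ τ_Y:
  U = ∅: f^{-1}(U) = ∅ ∈ τ_X ✓.
  U = {b}: f^{-1}(U) = {p1} ∈ τ_X ✓.
  U = {c}: f^{-1}(U) = {p2} ∈ τ_X ✓.
  U = {b, c}: f^{-1}(U) = {p1, p2} ∈ τ_X ✓.
Every preimage lies in τ_X, so f IS continuous.


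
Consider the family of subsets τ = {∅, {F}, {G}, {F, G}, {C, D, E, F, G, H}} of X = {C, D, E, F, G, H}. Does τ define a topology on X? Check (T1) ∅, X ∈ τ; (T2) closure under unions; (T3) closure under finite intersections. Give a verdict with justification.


τ IS a topology on X.

Axiom (T1): ∅ ∈ τ? Yes; X ∈ τ? Yes.
Axiom (T2/T3): check pairwise unions and intersections of members of τ.
All pairwise intersections and unions checked — each lies in τ. Therefore τ satisfies (T1), (T2), (T3): it IS a topology on X.


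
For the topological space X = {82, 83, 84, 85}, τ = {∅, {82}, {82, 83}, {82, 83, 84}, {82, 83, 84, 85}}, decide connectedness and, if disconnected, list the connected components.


(X, τ) is connected.

Find clopen sets (U ∈ τ with X ∖ U ∈ τ):
  U = ∅, X ∖ U = {82, 83, 84, 85} — both open, so U is clopen.
  U = {82, 83, 84, 85}, X ∖ U = ∅ — both open, so U is clopen.
Only trivial clopens (∅ and X) exist, so (X, τ) is connected.
Compute connected components by grouping points that agree on all clopens:
  component: {82, 83, 84, 85}


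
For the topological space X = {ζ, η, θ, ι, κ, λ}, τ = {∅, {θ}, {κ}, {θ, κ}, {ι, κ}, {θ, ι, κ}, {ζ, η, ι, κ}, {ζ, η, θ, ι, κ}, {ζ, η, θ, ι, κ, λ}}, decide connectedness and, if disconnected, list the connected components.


(X, τ) is connected.

Find clopen sets (U ∈ τ with X ∖ U ∈ τ):
  U = ∅, X ∖ U = {ζ, η, θ, ι, κ, λ} — both open, so U is clopen.
  U = {ζ, η, θ, ι, κ, λ}, X ∖ U = ∅ — both open, so U is clopen.
Only trivial clopens (∅ and X) exist, so (X, τ) is connected.
Compute connected components by grouping points that agree on all clopens:
  component: {ζ, η, θ, ι, κ, λ}


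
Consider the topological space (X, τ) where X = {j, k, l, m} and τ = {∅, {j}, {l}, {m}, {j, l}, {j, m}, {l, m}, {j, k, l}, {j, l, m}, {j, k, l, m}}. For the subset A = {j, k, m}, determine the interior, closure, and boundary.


int(A) = {j, m}, cl(A) = {j, k, m}, ∂A = {k}.

Closed sets in (X, τ) are complements of opens:
  closed(X, τ) = {∅, {k}, {m}, {j, k}, {k, l}, {k, m}, {j, k, l}, {j, k, m}, {k, l, m}, {j, k, l, m}}.
int(A) = ⋃ {U ∈ τ : U ⊆ A}. Opens contained in A: ∅, {j}, {m}, {j, m}.
Taking the union of these: int(A) = {j, m}.
cl(A) = ⋂ {C closed : A ⊆ C}. Closed sets containing A: {j, k, m}, {j, k, l, m}.
Intersecting these: cl(A) = {j, k, m}.
∂A = cl(A) ∖ int(A) = {j, k, m} ∖ {j, m} = {k}.


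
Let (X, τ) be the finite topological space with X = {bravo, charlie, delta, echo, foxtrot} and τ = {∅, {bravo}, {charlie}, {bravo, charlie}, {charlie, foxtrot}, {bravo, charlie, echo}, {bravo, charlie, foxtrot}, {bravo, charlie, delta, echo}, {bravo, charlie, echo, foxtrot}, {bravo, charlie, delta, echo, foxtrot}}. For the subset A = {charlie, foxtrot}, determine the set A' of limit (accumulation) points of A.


A' = {delta, echo, foxtrot}

For each x ∈ X, list the open sets U ∈ τ with x ∈ U, then check whether U ∩ (A ∖ {x}) ≠ ∅ for every such U.
  x = bravo: open {bravo} ∋ x has {bravo} ∩ (A ∖ {bravo}) = ∅, so x is NOT a limit point.
  x = charlie: open {charlie} ∋ x has {charlie} ∩ (A ∖ {charlie}) = ∅, so x is NOT a limit point.
  x = delta: opens ∋ x are {bravo, charlie, delta, echo}, {bravo, charlie, delta, echo, foxtrot}; each meets A ∖ {delta}, so x IS a limit point.
  x = echo: opens ∋ x are {bravo, charlie, echo}, {bravo, charlie, delta, echo}, {bravo, charlie, echo, foxtrot}, {bravo, charlie, delta, echo, foxtrot}; each meets A ∖ {echo}, so x IS a limit point.
  x = foxtrot: opens ∋ x are {charlie, foxtrot}, {bravo, charlie, foxtrot}, {bravo, charlie, echo, foxtrot}, {bravo, charlie, delta, echo, foxtrot}; each meets A ∖ {foxtrot}, so x IS a limit point.
Collecting: A' = {delta, echo, foxtrot}.


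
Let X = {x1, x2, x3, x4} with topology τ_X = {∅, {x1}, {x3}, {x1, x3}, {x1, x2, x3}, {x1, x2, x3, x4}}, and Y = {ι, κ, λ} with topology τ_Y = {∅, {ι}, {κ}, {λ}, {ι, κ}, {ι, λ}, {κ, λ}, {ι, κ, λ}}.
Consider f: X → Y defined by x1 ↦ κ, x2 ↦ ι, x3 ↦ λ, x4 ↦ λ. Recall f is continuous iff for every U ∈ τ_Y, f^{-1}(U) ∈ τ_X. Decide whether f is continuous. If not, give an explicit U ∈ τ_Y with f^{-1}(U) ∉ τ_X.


f is NOT continuous.

Compute f^{-1}(U) for each U ∈ τ_Y:
  U = ∅: f^{-1}(U) = ∅ ∈ τ_X ✓.
  U = {ι}: f^{-1}(U) = {x2} ∉ τ_X ✗.
  U = {κ}: f^{-1}(U) = {x1} ∈ τ_X ✓.
  U = {λ}: f^{-1}(U) = {x3, x4} ∉ τ_X ✗.
  U = {ι, κ}: f^{-1}(U) = {x1, x2} ∉ τ_X ✗.
  U = {ι, λ}: f^{-1}(U) = {x2, x3, x4} ∉ τ_X ✗.
  U = {κ, λ}: f^{-1}(U) = {x1, x3, x4} ∉ τ_X ✗.
  U = {ι, κ, λ}: f^{-1}(U) = {x1, x2, x3, x4} ∈ τ_X ✓.
Found U = {ι} with f^{-1}(U) = {x2} not in τ_X. Therefore f is NOT continuous.


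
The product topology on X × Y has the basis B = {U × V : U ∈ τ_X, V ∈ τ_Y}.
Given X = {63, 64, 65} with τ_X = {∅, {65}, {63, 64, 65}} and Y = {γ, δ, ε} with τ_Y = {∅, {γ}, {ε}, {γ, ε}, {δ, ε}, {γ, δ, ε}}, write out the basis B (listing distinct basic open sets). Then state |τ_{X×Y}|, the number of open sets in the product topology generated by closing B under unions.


Basis B = {∅ × ∅, {65} × {γ}, {65} × {ε}, {65} × {γ, ε}, {65} × {δ, ε}, {63, 64, 65} × {γ}, {63, 64, 65} × {ε}, {65} × {γ, δ, ε}, {63, 64, 65} × {γ, ε}, {63, 64, 65} × {δ, ε}, {63, 64, 65} × {γ, δ, ε}}; |τ_{X×Y}| = 18.

Enumerate products U × V with U ∈ τ_X, V ∈ τ_Y (deduplicated):
  ∅ × ∅ = {} (∅)
  {65} × {γ} = {(65,γ)}
  {65} × {ε} = {(65,ε)}
  {65} × {γ, ε} = {(65,γ), (65,ε)}
  {65} × {δ, ε} = {(65,δ), (65,ε)}
  {63, 64, 65} × {γ} = {(63,γ), (64,γ), (65,γ)}
  {63, 64, 65} × {ε} = {(63,ε), (64,ε), (65,ε)}
  {65} × {γ, δ, ε} = {(65,γ), (65,δ), (65,ε)}
  {63, 64, 65} × {γ, ε} = {(63,γ), (63,ε), (64,γ), (64,ε), (65,γ), (65,ε)}
  {63, 64, 65} × {δ, ε} = {(63,δ), (63,ε), (64,δ), (64,ε), (65,δ), (65,ε)}
  {63, 64, 65} × {γ, δ, ε} = {(63,γ), (63,δ), (63,ε), (64,γ), (64,δ), (64,ε), (65,γ), (65,δ), (65,ε)}
These 11 distinct sets form the basis B.
Close under arbitrary unions to get τ_{X×Y}; counting gives |τ_{X×Y}| = 18.


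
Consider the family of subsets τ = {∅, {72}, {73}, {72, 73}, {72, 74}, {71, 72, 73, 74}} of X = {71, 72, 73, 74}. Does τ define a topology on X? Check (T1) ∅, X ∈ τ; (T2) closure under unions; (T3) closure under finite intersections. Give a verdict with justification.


τ is NOT a topology on X.

Axiom (T1): ∅ ∈ τ? Yes; X ∈ τ? Yes.
Axiom (T2/T3): check pairwise unions and intersections of members of τ.
Counterexample for (T2): {73} ∪ {72, 74} = {72, 73, 74} ∉ τ. Therefore τ is NOT a topology.


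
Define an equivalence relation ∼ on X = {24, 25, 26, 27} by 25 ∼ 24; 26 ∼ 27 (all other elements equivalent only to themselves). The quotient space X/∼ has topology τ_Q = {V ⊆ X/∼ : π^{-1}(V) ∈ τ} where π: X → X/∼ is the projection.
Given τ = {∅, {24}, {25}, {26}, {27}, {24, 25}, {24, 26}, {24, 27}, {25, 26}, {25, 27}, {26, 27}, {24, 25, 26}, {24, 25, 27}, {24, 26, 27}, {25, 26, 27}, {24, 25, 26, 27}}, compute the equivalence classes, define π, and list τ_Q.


X/∼ = {[24=25], [26=27]}; |τ_Q| = 4.

Equivalence classes: [24=25], [26=27].
Quotient map π: X → X/∼ sends 24 ↦ [24=25], 25 ↦ [24=25], 26 ↦ [26=27], 27 ↦ [26=27].
For each subset V ⊆ X/∼, compute π^{-1}(V) ⊆ X and check whether π^{-1}(V) ∈ τ. V is open in τ_Q iff π^{-1}(V) ∈ τ.
  V = {}: π^{-1}(V) = ∅ ∈ τ ✓.
  V = {[24=25]}: π^{-1}(V) = {24, 25} ∈ τ ✓.
  V = {[26=27]}: π^{-1}(V) = {26, 27} ∈ τ ✓.
  V = {[24=25], [26=27]}: π^{-1}(V) = {24, 25, 26, 27} ∈ τ ✓.
Open sets in the quotient: τ_Q = {{}, {[24=25]}, {[26=27]}, {[24=25], [26=27]}} (4 elements).


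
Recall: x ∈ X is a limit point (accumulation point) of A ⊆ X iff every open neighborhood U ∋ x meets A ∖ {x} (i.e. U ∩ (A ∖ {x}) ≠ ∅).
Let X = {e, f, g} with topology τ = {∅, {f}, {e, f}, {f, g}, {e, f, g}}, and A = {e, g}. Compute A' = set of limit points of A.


A' = ∅

For each x ∈ X, list the open sets U ∈ τ with x ∈ U, then check whether U ∩ (A ∖ {x}) ≠ ∅ for every such U.
  x = e: open {e, f} ∋ x has {e, f} ∩ (A ∖ {e}) = ∅, so x is NOT a limit point.
  x = f: open {f} ∋ x has {f} ∩ (A ∖ {f}) = ∅, so x is NOT a limit point.
  x = g: open {f, g} ∋ x has {f, g} ∩ (A ∖ {g}) = ∅, so x is NOT a limit point.
Collecting: A' = ∅.


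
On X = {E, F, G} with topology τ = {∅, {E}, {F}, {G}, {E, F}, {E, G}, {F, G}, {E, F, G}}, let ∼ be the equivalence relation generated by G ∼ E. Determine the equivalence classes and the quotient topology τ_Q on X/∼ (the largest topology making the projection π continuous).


X/∼ = {[E=G], [F]}; |τ_Q| = 4.

Equivalence classes: [E=G], [F].
Quotient map π: X → X/∼ sends E ↦ [E=G], F ↦ [F], G ↦ [E=G].
For each subset V ⊆ X/∼, compute π^{-1}(V) ⊆ X and check whether π^{-1}(V) ∈ τ. V is open in τ_Q iff π^{-1}(V) ∈ τ.
  V = {}: π^{-1}(V) = ∅ ∈ τ ✓.
  V = {[E=G]}: π^{-1}(V) = {E, G} ∈ τ ✓.
  V = {[F]}: π^{-1}(V) = {F} ∈ τ ✓.
  V = {[E=G], [F]}: π^{-1}(V) = {E, F, G} ∈ τ ✓.
Open sets in the quotient: τ_Q = {{}, {[E=G]}, {[F]}, {[E=G], [F]}} (4 elements).


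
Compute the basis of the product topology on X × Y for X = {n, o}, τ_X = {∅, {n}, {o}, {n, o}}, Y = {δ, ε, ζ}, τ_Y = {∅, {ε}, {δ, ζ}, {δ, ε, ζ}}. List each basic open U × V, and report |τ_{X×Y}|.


Basis B = {∅ × ∅, {n} × {ε}, {o} × {ε}, {n} × {δ, ζ}, {n, o} × {ε}, {o} × {δ, ζ}, {n} × {δ, ε, ζ}, {o} × {δ, ε, ζ}, {n, o} × {δ, ζ}, {n, o} × {δ, ε, ζ}}; |τ_{X×Y}| = 16.

Enumerate products U × V with U ∈ τ_X, V ∈ τ_Y (deduplicated):
  ∅ × ∅ = {} (∅)
  {n} × {ε} = {(n,ε)}
  {o} × {ε} = {(o,ε)}
  {n} × {δ, ζ} = {(n,δ), (n,ζ)}
  {n, o} × {ε} = {(n,ε), (o,ε)}
  {o} × {δ, ζ} = {(o,δ), (o,ζ)}
  {n} × {δ, ε, ζ} = {(n,δ), (n,ε), (n,ζ)}
  {o} × {δ, ε, ζ} = {(o,δ), (o,ε), (o,ζ)}
  {n, o} × {δ, ζ} = {(n,δ), (n,ζ), (o,δ), (o,ζ)}
  {n, o} × {δ, ε, ζ} = {(n,δ), (n,ε), (n,ζ), (o,δ), (o,ε), (o,ζ)}
These 10 distinct sets form the basis B.
Close under arbitrary unions to get τ_{X×Y}; counting gives |τ_{X×Y}| = 16.


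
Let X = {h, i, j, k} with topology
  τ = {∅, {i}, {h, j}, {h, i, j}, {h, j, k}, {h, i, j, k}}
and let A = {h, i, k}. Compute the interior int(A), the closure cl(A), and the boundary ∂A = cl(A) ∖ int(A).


int(A) = {i}, cl(A) = {h, i, j, k}, ∂A = {h, j, k}.

Closed sets in (X, τ) are complements of opens:
  closed(X, τ) = {∅, {i}, {k}, {i, k}, {h, j, k}, {h, i, j, k}}.
int(A) = ⋃ {U ∈ τ : U ⊆ A}. Opens contained in A: ∅, {i}.
Taking the union of these: int(A) = {i}.
cl(A) = ⋂ {C closed : A ⊆ C}. Closed sets containing A: {h, i, j, k}.
Intersecting these: cl(A) = {h, i, j, k}.
∂A = cl(A) ∖ int(A) = {h, i, j, k} ∖ {i} = {h, j, k}.


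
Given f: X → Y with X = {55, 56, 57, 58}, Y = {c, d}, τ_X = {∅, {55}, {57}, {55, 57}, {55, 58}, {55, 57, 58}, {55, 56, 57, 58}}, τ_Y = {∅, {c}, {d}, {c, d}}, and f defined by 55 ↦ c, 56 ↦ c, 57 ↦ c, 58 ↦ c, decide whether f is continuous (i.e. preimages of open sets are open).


f IS continuous.

Compute f^{-1}(U) for each U ∈ τ_Y:
  U = ∅: f^{-1}(U) = ∅ ∈ τ_X ✓.
  U = {c}: f^{-1}(U) = {55, 56, 57, 58} ∈ τ_X ✓.
  U = {d}: f^{-1}(U) = ∅ ∈ τ_X ✓.
  U = {c, d}: f^{-1}(U) = {55, 56, 57, 58} ∈ τ_X ✓.
Every preimage lies in τ_X, so f IS continuous.


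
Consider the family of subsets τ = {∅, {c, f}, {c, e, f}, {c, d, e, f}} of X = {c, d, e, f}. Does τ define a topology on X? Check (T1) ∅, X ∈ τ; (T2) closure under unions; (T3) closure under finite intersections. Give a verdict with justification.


τ IS a topology on X.

Axiom (T1): ∅ ∈ τ? Yes; X ∈ τ? Yes.
Axiom (T2/T3): check pairwise unions and intersections of members of τ.
All pairwise intersections and unions checked — each lies in τ. Therefore τ satisfies (T1), (T2), (T3): it IS a topology on X.


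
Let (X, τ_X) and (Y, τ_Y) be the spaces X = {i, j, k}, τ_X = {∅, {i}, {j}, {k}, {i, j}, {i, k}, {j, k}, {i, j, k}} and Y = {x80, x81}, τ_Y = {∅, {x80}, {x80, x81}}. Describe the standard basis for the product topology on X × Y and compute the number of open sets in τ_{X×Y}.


Basis B = {∅ × ∅, {i} × {x80}, {j} × {x80}, {k} × {x80}, {i} × {x80, x81}, {i, j} × {x80}, {i, k} × {x80}, {j} × {x80, x81}, {j, k} × {x80}, {k} × {x80, x81}, {i, j, k} × {x80}, {i, j} × {x80, x81}, {i, k} × {x80, x81}, {j, k} × {x80, x81}, {i, j, k} × {x80, x81}}; |τ_{X×Y}| = 27.

Enumerate products U × V with U ∈ τ_X, V ∈ τ_Y (deduplicated):
  ∅ × ∅ = {} (∅)
  {i} × {x80} = {(i,x80)}
  {j} × {x80} = {(j,x80)}
  {k} × {x80} = {(k,x80)}
  {i} × {x80, x81} = {(i,x80), (i,x81)}
  {i, j} × {x80} = {(i,x80), (j,x80)}
  {i, k} × {x80} = {(i,x80), (k,x80)}
  {j} × {x80, x81} = {(j,x80), (j,x81)}
  {j, k} × {x80} = {(j,x80), (k,x80)}
  {k} × {x80, x81} = {(k,x80), (k,x81)}
  {i, j, k} × {x80} = {(i,x80), (j,x80), (k,x80)}
  {i, j} × {x80, x81} = {(i,x80), (i,x81), (j,x80), (j,x81)}
  {i, k} × {x80, x81} = {(i,x80), (i,x81), (k,x80), (k,x81)}
  {j, k} × {x80, x81} = {(j,x80), (j,x81), (k,x80), (k,x81)}
  {i, j, k} × {x80, x81} = {(i,x80), (i,x81), (j,x80), (j,x81), (k,x80), (k,x81)}
These 15 distinct sets form the basis B.
Close under arbitrary unions to get τ_{X×Y}; counting gives |τ_{X×Y}| = 27.


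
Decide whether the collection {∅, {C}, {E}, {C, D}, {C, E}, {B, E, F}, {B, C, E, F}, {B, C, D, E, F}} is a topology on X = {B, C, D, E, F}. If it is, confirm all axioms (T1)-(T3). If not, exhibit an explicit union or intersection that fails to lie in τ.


τ is NOT a topology on X.

Axiom (T1): ∅ ∈ τ? Yes; X ∈ τ? Yes.
Axiom (T2/T3): check pairwise unions and intersections of members of τ.
Counterexample for (T2): {E} ∪ {C, D} = {C, D, E} ∉ τ. Therefore τ is NOT a topology.


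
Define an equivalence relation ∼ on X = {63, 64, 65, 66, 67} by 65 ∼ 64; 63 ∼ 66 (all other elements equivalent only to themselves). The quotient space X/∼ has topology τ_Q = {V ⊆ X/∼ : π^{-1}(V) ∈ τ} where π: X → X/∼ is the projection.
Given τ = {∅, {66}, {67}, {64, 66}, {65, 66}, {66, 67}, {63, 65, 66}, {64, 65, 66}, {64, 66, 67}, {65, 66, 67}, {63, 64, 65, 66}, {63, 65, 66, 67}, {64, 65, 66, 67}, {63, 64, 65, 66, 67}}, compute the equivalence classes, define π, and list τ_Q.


X/∼ = {[63=66], [64=65], [67]}; |τ_Q| = 4.

Equivalence classes: [63=66], [64=65], [67].
Quotient map π: X → X/∼ sends 63 ↦ [63=66], 64 ↦ [64=65], 65 ↦ [64=65], 66 ↦ [63=66], 67 ↦ [67].
For each subset V ⊆ X/∼, compute π^{-1}(V) ⊆ X and check whether π^{-1}(V) ∈ τ. V is open in τ_Q iff π^{-1}(V) ∈ τ.
  V = {}: π^{-1}(V) = ∅ ∈ τ ✓.
  V = {[63=66]}: π^{-1}(V) = {63, 66} ∉ τ ✗.
  V = {[64=65]}: π^{-1}(V) = {64, 65} ∉ τ ✗.
  V = {[63=66], [64=65]}: π^{-1}(V) = {63, 64, 65, 66} ∈ τ ✓.
  V = {[67]}: π^{-1}(V) = {67} ∈ τ ✓.
  V = {[63=66], [67]}: π^{-1}(V) = {63, 66, 67} ∉ τ ✗.
  V = {[64=65], [67]}: π^{-1}(V) = {64, 65, 67} ∉ τ ✗.
  V = {[63=66], [64=65], [67]}: π^{-1}(V) = {63, 64, 65, 66, 67} ∈ τ ✓.
Open sets in the quotient: τ_Q = {{}, {[63=66], [64=65]}, {[67]}, {[63=66], [64=65], [67]}} (4 elements).


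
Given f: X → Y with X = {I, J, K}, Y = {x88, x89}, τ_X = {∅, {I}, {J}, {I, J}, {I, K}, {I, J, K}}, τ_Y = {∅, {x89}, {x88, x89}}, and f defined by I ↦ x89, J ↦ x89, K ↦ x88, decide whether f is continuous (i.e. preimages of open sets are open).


f IS continuous.

Compute f^{-1}(U) for each U ∈ τ_Y:
  U = ∅: f^{-1}(U) = ∅ ∈ τ_X ✓.
  U = {x89}: f^{-1}(U) = {I, J} ∈ τ_X ✓.
  U = {x88, x89}: f^{-1}(U) = {I, J, K} ∈ τ_X ✓.
Every preimage lies in τ_X, so f IS continuous.


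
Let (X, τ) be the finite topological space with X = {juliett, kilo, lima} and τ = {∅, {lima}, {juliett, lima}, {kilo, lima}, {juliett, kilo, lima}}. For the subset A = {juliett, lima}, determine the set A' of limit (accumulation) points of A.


A' = {juliett, kilo}

For each x ∈ X, list the open sets U ∈ τ with x ∈ U, then check whether U ∩ (A ∖ {x}) ≠ ∅ for every such U.
  x = juliett: opens ∋ x are {juliett, lima}, {juliett, kilo, lima}; each meets A ∖ {juliett}, so x IS a limit point.
  x = kilo: opens ∋ x are {kilo, lima}, {juliett, kilo, lima}; each meets A ∖ {kilo}, so x IS a limit point.
  x = lima: open {lima} ∋ x has {lima} ∩ (A ∖ {lima}) = ∅, so x is NOT a limit point.
Collecting: A' = {juliett, kilo}.


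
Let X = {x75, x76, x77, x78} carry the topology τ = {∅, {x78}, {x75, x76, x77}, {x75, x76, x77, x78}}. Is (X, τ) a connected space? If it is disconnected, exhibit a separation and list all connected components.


(X, τ) is disconnected; components = [{x78}, {x75, x76, x77}].

Find clopen sets (U ∈ τ with X ∖ U ∈ τ):
  U = ∅, X ∖ U = {x75, x76, x77, x78} — both open, so U is clopen.
  U = {x78}, X ∖ U = {x75, x76, x77} — both open, so U is clopen.
  U = {x75, x76, x77}, X ∖ U = {x78} — both open, so U is clopen.
  U = {x75, x76, x77, x78}, X ∖ U = ∅ — both open, so U is clopen.
Nontrivial clopen(s) exist: e.g. {x75, x76, x77}. So (X, τ) is disconnected.
Compute connected components by grouping points that agree on all clopens:
  component: {x78}
  component: {x75, x76, x77}


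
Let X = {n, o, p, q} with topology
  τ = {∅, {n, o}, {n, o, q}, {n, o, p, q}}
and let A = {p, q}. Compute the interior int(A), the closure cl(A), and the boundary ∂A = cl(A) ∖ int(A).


int(A) = ∅, cl(A) = {p, q}, ∂A = {p, q}.

Closed sets in (X, τ) are complements of opens:
  closed(X, τ) = {∅, {p}, {p, q}, {n, o, p, q}}.
int(A) = ⋃ {U ∈ τ : U ⊆ A}. Opens contained in A: ∅.
Taking the union of these: int(A) = ∅.
cl(A) = ⋂ {C closed : A ⊆ C}. Closed sets containing A: {p, q}, {n, o, p, q}.
Intersecting these: cl(A) = {p, q}.
∂A = cl(A) ∖ int(A) = {p, q} ∖ ∅ = {p, q}.


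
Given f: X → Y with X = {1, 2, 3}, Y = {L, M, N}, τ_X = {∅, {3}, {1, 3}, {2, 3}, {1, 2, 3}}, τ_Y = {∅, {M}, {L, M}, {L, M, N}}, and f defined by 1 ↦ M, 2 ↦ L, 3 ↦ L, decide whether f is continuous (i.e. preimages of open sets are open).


f is NOT continuous.

Compute f^{-1}(U) for each U ∈ τ_Y:
  U = ∅: f^{-1}(U) = ∅ ∈ τ_X ✓.
  U = {M}: f^{-1}(U) = {1} ∉ τ_X ✗.
  U = {L, M}: f^{-1}(U) = {1, 2, 3} ∈ τ_X ✓.
  U = {L, M, N}: f^{-1}(U) = {1, 2, 3} ∈ τ_X ✓.
Found U = {M} with f^{-1}(U) = {1} not in τ_X. Therefore f is NOT continuous.


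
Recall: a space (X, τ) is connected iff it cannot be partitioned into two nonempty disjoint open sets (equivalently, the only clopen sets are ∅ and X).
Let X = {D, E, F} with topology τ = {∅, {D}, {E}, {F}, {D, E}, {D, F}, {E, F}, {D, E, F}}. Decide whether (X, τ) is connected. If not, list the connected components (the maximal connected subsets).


(X, τ) is disconnected; components = [{D}, {E}, {F}].

Find clopen sets (U ∈ τ with X ∖ U ∈ τ):
  U = ∅, X ∖ U = {D, E, F} — both open, so U is clopen.
  U = {D}, X ∖ U = {E, F} — both open, so U is clopen.
  U = {E}, X ∖ U = {D, F} — both open, so U is clopen.
  U = {F}, X ∖ U = {D, E} — both open, so U is clopen.
  U = {D, E}, X ∖ U = {F} — both open, so U is clopen.
  U = {D, F}, X ∖ U = {E} — both open, so U is clopen.
  U = {E, F}, X ∖ U = {D} — both open, so U is clopen.
  U = {D, E, F}, X ∖ U = ∅ — both open, so U is clopen.
Nontrivial clopen(s) exist: e.g. {F}. So (X, τ) is disconnected.
Compute connected components by grouping points that agree on all clopens:
  component: {D}
  component: {E}
  component: {F}


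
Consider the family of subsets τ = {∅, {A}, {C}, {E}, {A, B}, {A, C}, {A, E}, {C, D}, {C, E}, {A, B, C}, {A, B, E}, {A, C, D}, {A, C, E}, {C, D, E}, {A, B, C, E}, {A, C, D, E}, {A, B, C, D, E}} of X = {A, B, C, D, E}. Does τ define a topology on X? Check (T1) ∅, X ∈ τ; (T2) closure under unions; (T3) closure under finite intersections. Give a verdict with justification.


τ is NOT a topology on X.

Axiom (T1): ∅ ∈ τ? Yes; X ∈ τ? Yes.
Axiom (T2/T3): check pairwise unions and intersections of members of τ.
Counterexample for (T2): {A, B} ∪ {C, D} = {A, B, C, D} ∉ τ. Therefore τ is NOT a topology.


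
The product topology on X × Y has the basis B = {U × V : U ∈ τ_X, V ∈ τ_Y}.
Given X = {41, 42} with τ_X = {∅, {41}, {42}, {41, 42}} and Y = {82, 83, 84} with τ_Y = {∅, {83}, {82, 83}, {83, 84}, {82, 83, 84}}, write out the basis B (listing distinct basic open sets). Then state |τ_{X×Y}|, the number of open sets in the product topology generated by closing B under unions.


Basis B = {∅ × ∅, {41} × {83}, {42} × {83}, {41} × {82, 83}, {41} × {83, 84}, {41, 42} × {83}, {42} × {82, 83}, {42} × {83, 84}, {41} × {82, 83, 84}, {42} × {82, 83, 84}, {41, 42} × {82, 83}, {41, 42} × {83, 84}, {41, 42} × {82, 83, 84}}; |τ_{X×Y}| = 25.

Enumerate products U × V with U ∈ τ_X, V ∈ τ_Y (deduplicated):
  ∅ × ∅ = {} (∅)
  {41} × {83} = {(41,83)}
  {42} × {83} = {(42,83)}
  {41} × {82, 83} = {(41,82), (41,83)}
  {41} × {83, 84} = {(41,83), (41,84)}
  {41, 42} × {83} = {(41,83), (42,83)}
  {42} × {82, 83} = {(42,82), (42,83)}
  {42} × {83, 84} = {(42,83), (42,84)}
  {41} × {82, 83, 84} = {(41,82), (41,83), (41,84)}
  {42} × {82, 83, 84} = {(42,82), (42,83), (42,84)}
  {41, 42} × {82, 83} = {(41,82), (41,83), (42,82), (42,83)}
  {41, 42} × {83, 84} = {(41,83), (41,84), (42,83), (42,84)}
  {41, 42} × {82, 83, 84} = {(41,82), (41,83), (41,84), (42,82), (42,83), (42,84)}
These 13 distinct sets form the basis B.
Close under arbitrary unions to get τ_{X×Y}; counting gives |τ_{X×Y}| = 25.


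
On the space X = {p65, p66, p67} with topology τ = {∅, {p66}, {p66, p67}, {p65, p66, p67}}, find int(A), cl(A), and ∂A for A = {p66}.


int(A) = {p66}, cl(A) = {p65, p66, p67}, ∂A = {p65, p67}.

Closed sets in (X, τ) are complements of opens:
  closed(X, τ) = {∅, {p65}, {p65, p67}, {p65, p66, p67}}.
int(A) = ⋃ {U ∈ τ : U ⊆ A}. Opens contained in A: ∅, {p66}.
Taking the union of these: int(A) = {p66}.
cl(A) = ⋂ {C closed : A ⊆ C}. Closed sets containing A: {p65, p66, p67}.
Intersecting these: cl(A) = {p65, p66, p67}.
∂A = cl(A) ∖ int(A) = {p65, p66, p67} ∖ {p66} = {p65, p67}.
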